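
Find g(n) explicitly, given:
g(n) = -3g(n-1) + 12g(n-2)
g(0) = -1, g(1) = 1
Characteristic equation: x² + 3x - 12 = 0.
Discriminant Δ = (-3)² + 4·(12) = 57.
Roots r₁,₂ = (-3 ± √57)/2, so r₁ = - \frac{3}{2} + \frac{\sqrt{57}}{2}, r₂ = - \frac{\sqrt{57}}{2} - \frac{3}{2}.
General solution: g(n) = A·r₁^n + B·r₂^n.
From the initial conditions, A + B = -1 and r₁A + r₂B = 1.
Since r₁ - r₂ = √57: A = (1 - (-1)r₂)/√57 = - \frac{1}{2} - \frac{\sqrt{57}}{114}, and B = -1 - A = - \frac{1}{2} + \frac{\sqrt{57}}{114}.
So g(n) = \left(- \frac{1}{2} - \frac{\sqrt{57}}{114}\right)\left(- \frac{3}{2} + \frac{\sqrt{57}}{2}\right)^n + \left(- \frac{1}{2} + \frac{\sqrt{57}}{114}\right)\left(- \frac{\sqrt{57}}{2} - \frac{3}{2}\right)^n.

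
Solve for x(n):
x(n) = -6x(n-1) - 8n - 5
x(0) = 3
First-order linear with linear forcing.
Homogeneous solution: x_h(n) = A·(-6)^n.
Try particular x_p(n) = pn + q. Substituting:
  pn + q = -6(p(n-1) + q) - 8n - 5.
Matching the n-coefficient: p = -6p - 8 ⇒ p = - \frac{8}{7}.
Matching constants: q = 6p - 6q - 5 ⇒ q = - \frac{83}{49}.
General: x(n) = A·(-6)^n - \frac{8 n}{7} - \frac{83}{49}.
Apply x(0) = 3: A - \frac{83}{49} = 3 ⇒ A = \frac{230}{49}.
So x(n) = \frac{230 \left(-6\right)^{n}}{49} - \frac{8 n}{7} - \frac{83}{49}.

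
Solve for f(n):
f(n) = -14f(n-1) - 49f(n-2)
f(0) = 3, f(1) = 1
Characteristic equation: x² + 14x + 49 = 0, which is (x - (-7))².
Repeated root r = -7.
General solution: f(n) = (A + Bn)·(-7)^n.
From f(0) = 3: A = 3.
From f(1) = 1: (A + B)·(-7) = 1 ⇒ B = - \frac{22}{7}.
So f(n) = \left(3 - \frac{22 n}{7}\right) \cdot (-7)^n.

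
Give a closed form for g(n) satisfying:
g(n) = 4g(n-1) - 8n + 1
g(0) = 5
First-order linear with linear forcing.
Homogeneous solution: g_h(n) = A·(4)^n.
Try particular g_p(n) = pn + q. Substituting:
  pn + q = 4(p(n-1) + q) - 8n + 1.
Matching the n-coefficient: p = 4p - 8 ⇒ p = \frac{8}{3}.
Matching constants: q = -4p + 4q + 1 ⇒ q = \frac{29}{9}.
General: g(n) = A·(4)^n + \frac{8 n}{3} + \frac{29}{9}.
Apply g(0) = 5: A + \frac{29}{9} = 5 ⇒ A = \frac{16}{9}.
So g(n) = \frac{16 \cdot 4^{n}}{9} + \frac{8 n}{3} + \frac{29}{9}.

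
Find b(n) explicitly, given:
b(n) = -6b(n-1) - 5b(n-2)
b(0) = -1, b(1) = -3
Characteristic equation: x² + 6x + 5 = 0, which factors as (x - (-1))(x - (-5)) = 0.
Roots r₁ = -1, r₂ = -5 (distinct).
General solution: b(n) = A·(-1)^n + B·(-5)^n.
From b(0) = -1: A + B = -1.
From b(1) = -3: -A - 5B = -3.
Solving: A = -2, B = 1.
So b(n) = - 2 \left(-1\right)^{n} + \left(-5\right)^{n}.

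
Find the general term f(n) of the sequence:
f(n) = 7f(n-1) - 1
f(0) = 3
First-order linear non-homogeneous.
Homogeneous solution: f_h(n) = A·(7)^n.
Try constant particular solution f_p = K: K = 7K - 1 ⇒ K = \frac{1}{6}.
General: f(n) = A·(7)^n + \frac{1}{6}.
Apply f(0) = 3: A + \frac{1}{6} = 3 ⇒ A = \frac{17}{6}.
So f(n) = \frac{17 \cdot 7^{n}}{6} + \frac{1}{6}.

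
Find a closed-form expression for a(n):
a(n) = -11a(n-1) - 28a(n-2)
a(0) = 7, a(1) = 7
Characteristic equation: x² + 11x + 28 = 0, which factors as (x - (-4))(x - (-7)) = 0.
Roots r₁ = -4, r₂ = -7 (distinct).
General solution: a(n) = A·(-4)^n + B·(-7)^n.
From a(0) = 7: A + B = 7.
From a(1) = 7: -4A - 7B = 7.
Solving: A = \frac{56}{3}, B = - \frac{35}{3}.
So a(n) = \frac{56 \left(-4\right)^{n}}{3} - \frac{35 \left(-7\right)^{n}}{3}.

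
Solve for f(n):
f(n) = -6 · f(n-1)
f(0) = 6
Pure geometric recurrence with ratio -6.
By induction f(n) = f(0) · (-6)^n = 6 \left(-6\right)^{n}.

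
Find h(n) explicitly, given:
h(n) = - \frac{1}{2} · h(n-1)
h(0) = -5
Pure geometric recurrence with ratio - \frac{1}{2}.
By induction h(n) = h(0) · (- \frac{1}{2})^n = - 5 \left(- \frac{1}{2}\right)^{n}.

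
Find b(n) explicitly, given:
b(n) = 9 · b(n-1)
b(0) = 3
Pure geometric recurrence with ratio 9.
By induction b(n) = b(0) · (9)^n = 3 \cdot 9^{n}.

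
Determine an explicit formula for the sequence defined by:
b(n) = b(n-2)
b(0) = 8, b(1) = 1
Characteristic equation: x² - 1 = 0, which factors as (x - (-1))(x - (1)) = 0.
Roots r₁ = -1, r₂ = 1 (distinct).
General solution: b(n) = A·(-1)^n + B·(1)^n.
From b(0) = 8: A + B = 8.
From b(1) = 1: -A + B = 1.
Solving: A = \frac{7}{2}, B = \frac{9}{2}.
So b(n) = \frac{7 \left(-1\right)^{n}}{2} + \frac{9}{2}.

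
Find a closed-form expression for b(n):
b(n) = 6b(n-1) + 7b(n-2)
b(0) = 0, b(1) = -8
Characteristic equation: x² - 6x - 7 = 0, which factors as (x - (-1))(x - (7)) = 0.
Roots r₁ = -1, r₂ = 7 (distinct).
General solution: b(n) = A·(-1)^n + B·(7)^n.
From b(0) = 0: A + B = 0.
From b(1) = -8: -A + 7B = -8.
Solving: A = 1, B = -1.
So b(n) = \left(-1\right)^{n} - 7^{n}.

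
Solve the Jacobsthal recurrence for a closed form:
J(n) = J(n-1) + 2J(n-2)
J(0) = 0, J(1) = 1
This is the Jacobsthal sequence.
Characteristic equation: x² - x - 2 = 0; roots r₁ = 2, r₂ = -1.
General: J(n) = A·r₁^n + B·r₂^n. Solving with J(0)=0, J(1)=1 gives A = \frac{1}{3}, B = - \frac{1}{3}.
So J(n) = - \frac{\left(-1\right)^{n}}{3} + \frac{2^{n}}{3}.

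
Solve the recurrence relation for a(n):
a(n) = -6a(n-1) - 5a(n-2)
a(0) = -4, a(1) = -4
Characteristic equation: x² + 6x + 5 = 0, which factors as (x - (-5))(x - (-1)) = 0.
Roots r₁ = -5, r₂ = -1 (distinct).
General solution: a(n) = A·(-5)^n + B·(-1)^n.
From a(0) = -4: A + B = -4.
From a(1) = -4: -5A - B = -4.
Solving: A = 2, B = -6.
So a(n) = - 6 \left(-1\right)^{n} + 2 \left(-5\right)^{n}.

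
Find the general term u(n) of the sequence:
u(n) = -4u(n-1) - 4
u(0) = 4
First-order linear non-homogeneous.
Homogeneous solution: u_h(n) = A·(-4)^n.
Try constant particular solution u_p = K: K = -4K - 4 ⇒ K = - \frac{4}{5}.
General: u(n) = A·(-4)^n - \frac{4}{5}.
Apply u(0) = 4: A - \frac{4}{5} = 4 ⇒ A = \frac{24}{5}.
So u(n) = \frac{24 \left(-4\right)^{n}}{5} - \frac{4}{5}.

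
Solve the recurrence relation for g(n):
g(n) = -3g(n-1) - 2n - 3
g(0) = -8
First-order linear with linear forcing.
Homogeneous solution: g_h(n) = A·(-3)^n.
Try particular g_p(n) = pn + q. Substituting:
  pn + q = -3(p(n-1) + q) - 2n - 3.
Matching the n-coefficient: p = -3p - 2 ⇒ p = - \frac{1}{2}.
Matching constants: q = 3p - 3q - 3 ⇒ q = - \frac{9}{8}.
General: g(n) = A·(-3)^n - \frac{n}{2} - \frac{9}{8}.
Apply g(0) = -8: A - \frac{9}{8} = -8 ⇒ A = - \frac{55}{8}.
So g(n) = - \frac{55 \left(-3\right)^{n}}{8} - \frac{n}{2} - \frac{9}{8}.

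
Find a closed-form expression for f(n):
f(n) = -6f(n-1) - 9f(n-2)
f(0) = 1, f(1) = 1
Characteristic equation: x² + 6x + 9 = 0, which is (x - (-3))².
Repeated root r = -3.
General solution: f(n) = (A + Bn)·(-3)^n.
From f(0) = 1: A = 1.
From f(1) = 1: (A + B)·(-3) = 1 ⇒ B = - \frac{4}{3}.
So f(n) = \left(1 - \frac{4 n}{3}\right) \cdot (-3)^n.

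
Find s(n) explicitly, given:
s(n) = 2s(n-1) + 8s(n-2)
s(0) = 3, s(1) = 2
Characteristic equation: x² - 2x - 8 = 0, which factors as (x - (-2))(x - (4)) = 0.
Roots r₁ = -2, r₂ = 4 (distinct).
General solution: s(n) = A·(-2)^n + B·(4)^n.
From s(0) = 3: A + B = 3.
From s(1) = 2: -2A + 4B = 2.
Solving: A = \frac{5}{3}, B = \frac{4}{3}.
So s(n) = \frac{5 \left(-2\right)^{n}}{3} + \frac{4 \cdot 4^{n}}{3}.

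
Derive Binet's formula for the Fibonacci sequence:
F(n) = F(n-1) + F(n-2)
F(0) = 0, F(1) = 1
This is the Fibonacci sequence.
Characteristic equation: x² - x - 1 = 0; roots r₁ = \frac{1}{2} + \frac{\sqrt{5}}{2}, r₂ = \frac{1}{2} - \frac{\sqrt{5}}{2}.
General: F(n) = A·r₁^n + B·r₂^n. Solving with F(0)=0, F(1)=1 gives A = \frac{\sqrt{5}}{5}, B = - \frac{\sqrt{5}}{5}.
So F(n) = \frac{2^{- n} \sqrt{5} \left(- \left(1 - \sqrt{5}\right)^{n} + \left(1 + \sqrt{5}\right)^{n}\right)}{5}.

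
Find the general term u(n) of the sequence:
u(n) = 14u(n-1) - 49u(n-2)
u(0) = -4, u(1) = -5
Characteristic equation: x² - 14x + 49 = 0, which is (x - (7))².
Repeated root r = 7.
General solution: u(n) = (A + Bn)·(7)^n.
From u(0) = -4: A = -4.
From u(1) = -5: (A + B)·(7) = -5 ⇒ B = \frac{23}{7}.
So u(n) = \left(\frac{23 n}{7} - 4\right) \cdot (7)^n.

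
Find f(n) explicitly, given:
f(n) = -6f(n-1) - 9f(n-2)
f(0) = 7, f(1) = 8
Characteristic equation: x² + 6x + 9 = 0, which is (x - (-3))².
Repeated root r = -3.
General solution: f(n) = (A + Bn)·(-3)^n.
From f(0) = 7: A = 7.
From f(1) = 8: (A + B)·(-3) = 8 ⇒ B = - \frac{29}{3}.
So f(n) = \left(7 - \frac{29 n}{3}\right) \cdot (-3)^n.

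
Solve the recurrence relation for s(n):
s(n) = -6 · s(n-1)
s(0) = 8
Pure geometric recurrence with ratio -6.
By induction s(n) = s(0) · (-6)^n = 8 \left(-6\right)^{n}.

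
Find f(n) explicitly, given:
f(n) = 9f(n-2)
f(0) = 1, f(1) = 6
Characteristic equation: x² - 9 = 0, which factors as (x - (-3))(x - (3)) = 0.
Roots r₁ = -3, r₂ = 3 (distinct).
General solution: f(n) = A·(-3)^n + B·(3)^n.
From f(0) = 1: A + B = 1.
From f(1) = 6: -3A + 3B = 6.
Solving: A = - \frac{1}{2}, B = \frac{3}{2}.
So f(n) = - \frac{\left(-3\right)^{n}}{2} + \frac{3 \cdot 3^{n}}{2}.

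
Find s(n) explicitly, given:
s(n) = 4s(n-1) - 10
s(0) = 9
First-order linear non-homogeneous.
Homogeneous solution: s_h(n) = A·(4)^n.
Try constant particular solution s_p = K: K = 4K - 10 ⇒ K = \frac{10}{3}.
General: s(n) = A·(4)^n + \frac{10}{3}.
Apply s(0) = 9: A + \frac{10}{3} = 9 ⇒ A = \frac{17}{3}.
So s(n) = \frac{17 \cdot 4^{n}}{3} + \frac{10}{3}.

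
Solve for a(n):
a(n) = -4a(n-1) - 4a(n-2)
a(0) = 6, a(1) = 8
Characteristic equation: x² + 4x + 4 = 0, which is (x - (-2))².
Repeated root r = -2.
General solution: a(n) = (A + Bn)·(-2)^n.
From a(0) = 6: A = 6.
From a(1) = 8: (A + B)·(-2) = 8 ⇒ B = -10.
So a(n) = \left(6 - 10 n\right) \cdot (-2)^n.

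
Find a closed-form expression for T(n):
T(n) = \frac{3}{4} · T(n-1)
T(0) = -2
Pure geometric recurrence with ratio \frac{3}{4}.
By induction T(n) = T(0) · (\frac{3}{4})^n = - 2 \left(\frac{3}{4}\right)^{n}.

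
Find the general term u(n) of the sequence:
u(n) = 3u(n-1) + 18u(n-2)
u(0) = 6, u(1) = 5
Characteristic equation: x² - 3x - 18 = 0, which factors as (x - (-3))(x - (6)) = 0.
Roots r₁ = -3, r₂ = 6 (distinct).
General solution: u(n) = A·(-3)^n + B·(6)^n.
From u(0) = 6: A + B = 6.
From u(1) = 5: -3A + 6B = 5.
Solving: A = \frac{31}{9}, B = \frac{23}{9}.
So u(n) = \frac{31 \left(-3\right)^{n}}{9} + \frac{23 \cdot 6^{n}}{9}.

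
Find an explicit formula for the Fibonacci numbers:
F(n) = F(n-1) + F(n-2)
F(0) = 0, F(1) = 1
This is the Fibonacci sequence.
Characteristic equation: x² - x - 1 = 0; roots r₁ = \frac{1}{2} + \frac{\sqrt{5}}{2}, r₂ = \frac{1}{2} - \frac{\sqrt{5}}{2}.
General: F(n) = A·r₁^n + B·r₂^n. Solving with F(0)=0, F(1)=1 gives A = \frac{\sqrt{5}}{5}, B = - \frac{\sqrt{5}}{5}.
So F(n) = \frac{2^{- n} \sqrt{5} \left(- \left(1 - \sqrt{5}\right)^{n} + \left(1 + \sqrt{5}\right)^{n}\right)}{5}.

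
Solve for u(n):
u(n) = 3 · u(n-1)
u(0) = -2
Pure geometric recurrence with ratio 3.
By induction u(n) = u(0) · (3)^n = - 2 \cdot 3^{n}.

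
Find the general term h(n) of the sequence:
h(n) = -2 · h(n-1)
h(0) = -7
Pure geometric recurrence with ratio -2.
By induction h(n) = h(0) · (-2)^n = - 7 \left(-2\right)^{n}.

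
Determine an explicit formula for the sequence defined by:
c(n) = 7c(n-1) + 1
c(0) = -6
First-order linear non-homogeneous.
Homogeneous solution: c_h(n) = A·(7)^n.
Try constant particular solution c_p = K: K = 7K + 1 ⇒ K = - \frac{1}{6}.
General: c(n) = A·(7)^n - \frac{1}{6}.
Apply c(0) = -6: A - \frac{1}{6} = -6 ⇒ A = - \frac{35}{6}.
So c(n) = - \frac{35 \cdot 7^{n}}{6} - \frac{1}{6}.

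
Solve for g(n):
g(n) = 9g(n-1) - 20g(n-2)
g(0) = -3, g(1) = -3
Characteristic equation: x² - 9x + 20 = 0, which factors as (x - (5))(x - (4)) = 0.
Roots r₁ = 5, r₂ = 4 (distinct).
General solution: g(n) = A·(5)^n + B·(4)^n.
From g(0) = -3: A + B = -3.
From g(1) = -3: 5A + 4B = -3.
Solving: A = 9, B = -12.
So g(n) = - 12 \cdot 4^{n} + 9 \cdot 5^{n}.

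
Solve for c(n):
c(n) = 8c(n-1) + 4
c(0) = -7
First-order linear non-homogeneous.
Homogeneous solution: c_h(n) = A·(8)^n.
Try constant particular solution c_p = K: K = 8K + 4 ⇒ K = - \frac{4}{7}.
General: c(n) = A·(8)^n - \frac{4}{7}.
Apply c(0) = -7: A - \frac{4}{7} = -7 ⇒ A = - \frac{45}{7}.
So c(n) = - \frac{45 \cdot 8^{n}}{7} - \frac{4}{7}.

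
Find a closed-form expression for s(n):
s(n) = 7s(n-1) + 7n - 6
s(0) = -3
First-order linear with linear forcing.
Homogeneous solution: s_h(n) = A·(7)^n.
Try particular s_p(n) = pn + q. Substituting:
  pn + q = 7(p(n-1) + q) + 7n - 6.
Matching the n-coefficient: p = 7p + 7 ⇒ p = - \frac{7}{6}.
Matching constants: q = -7p + 7q - 6 ⇒ q = - \frac{13}{36}.
General: s(n) = A·(7)^n - \frac{7 n}{6} - \frac{13}{36}.
Apply s(0) = -3: A - \frac{13}{36} = -3 ⇒ A = - \frac{95}{36}.
So s(n) = - \frac{95 \cdot 7^{n}}{36} - \frac{7 n}{6} - \frac{13}{36}.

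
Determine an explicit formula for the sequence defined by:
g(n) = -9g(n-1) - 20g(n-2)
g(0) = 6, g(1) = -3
Characteristic equation: x² + 9x + 20 = 0, which factors as (x - (-4))(x - (-5)) = 0.
Roots r₁ = -4, r₂ = -5 (distinct).
General solution: g(n) = A·(-4)^n + B·(-5)^n.
From g(0) = 6: A + B = 6.
From g(1) = -3: -4A - 5B = -3.
Solving: A = 27, B = -21.
So g(n) = 27 \left(-4\right)^{n} - 21 \left(-5\right)^{n}.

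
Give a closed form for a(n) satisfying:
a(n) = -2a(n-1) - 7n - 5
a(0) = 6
First-order linear with linear forcing.
Homogeneous solution: a_h(n) = A·(-2)^n.
Try particular a_p(n) = pn + q. Substituting:
  pn + q = -2(p(n-1) + q) - 7n - 5.
Matching the n-coefficient: p = -2p - 7 ⇒ p = - \frac{7}{3}.
Matching constants: q = 2p - 2q - 5 ⇒ q = - \frac{29}{9}.
General: a(n) = A·(-2)^n - \frac{7 n}{3} - \frac{29}{9}.
Apply a(0) = 6: A - \frac{29}{9} = 6 ⇒ A = \frac{83}{9}.
So a(n) = \frac{83 \left(-2\right)^{n}}{9} - \frac{7 n}{3} - \frac{29}{9}.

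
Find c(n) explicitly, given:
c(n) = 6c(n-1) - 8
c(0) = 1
First-order linear non-homogeneous.
Homogeneous solution: c_h(n) = A·(6)^n.
Try constant particular solution c_p = K: K = 6K - 8 ⇒ K = \frac{8}{5}.
General: c(n) = A·(6)^n + \frac{8}{5}.
Apply c(0) = 1: A + \frac{8}{5} = 1 ⇒ A = - \frac{3}{5}.
So c(n) = \frac{8}{5} - \frac{3 \cdot 6^{n}}{5}.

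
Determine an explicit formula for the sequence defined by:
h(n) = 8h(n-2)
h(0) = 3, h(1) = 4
Characteristic equation: x² - 8 = 0.
Discriminant Δ = (0)² + 4·(8) = 32.
Roots r₁,₂ = (0 ± √32)/2, so r₁ = 2 \sqrt{2}, r₂ = - 2 \sqrt{2}.
General solution: h(n) = A·r₁^n + B·r₂^n.
From the initial conditions, A + B = 3 and r₁A + r₂B = 4.
Since r₁ - r₂ = √32: A = (4 - (3)r₂)/√32 = \frac{\sqrt{2}}{2} + \frac{3}{2}, and B = 3 - A = \frac{3}{2} - \frac{\sqrt{2}}{2}.
So h(n) = \left(\frac{\sqrt{2}}{2} + \frac{3}{2}\right)\left(2 \sqrt{2}\right)^n + \left(\frac{3}{2} - \frac{\sqrt{2}}{2}\right)\left(- 2 \sqrt{2}\right)^n.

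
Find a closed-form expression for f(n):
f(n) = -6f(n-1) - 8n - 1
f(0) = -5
First-order linear with linear forcing.
Homogeneous solution: f_h(n) = A·(-6)^n.
Try particular f_p(n) = pn + q. Substituting:
  pn + q = -6(p(n-1) + q) - 8n - 1.
Matching the n-coefficient: p = -6p - 8 ⇒ p = - \frac{8}{7}.
Matching constants: q = 6p - 6q - 1 ⇒ q = - \frac{55}{49}.
General: f(n) = A·(-6)^n - \frac{8 n}{7} - \frac{55}{49}.
Apply f(0) = -5: A - \frac{55}{49} = -5 ⇒ A = - \frac{190}{49}.
So f(n) = - \frac{190 \left(-6\right)^{n}}{49} - \frac{8 n}{7} - \frac{55}{49}.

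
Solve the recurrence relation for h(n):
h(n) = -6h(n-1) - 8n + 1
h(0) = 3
First-order linear with linear forcing.
Homogeneous solution: h_h(n) = A·(-6)^n.
Try particular h_p(n) = pn + q. Substituting:
  pn + q = -6(p(n-1) + q) - 8n + 1.
Matching the n-coefficient: p = -6p - 8 ⇒ p = - \frac{8}{7}.
Matching constants: q = 6p - 6q + 1 ⇒ q = - \frac{41}{49}.
General: h(n) = A·(-6)^n - \frac{8 n}{7} - \frac{41}{49}.
Apply h(0) = 3: A - \frac{41}{49} = 3 ⇒ A = \frac{188}{49}.
So h(n) = \frac{188 \left(-6\right)^{n}}{49} - \frac{8 n}{7} - \frac{41}{49}.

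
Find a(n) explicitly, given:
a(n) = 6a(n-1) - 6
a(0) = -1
First-order linear non-homogeneous.
Homogeneous solution: a_h(n) = A·(6)^n.
Try constant particular solution a_p = K: K = 6K - 6 ⇒ K = \frac{6}{5}.
General: a(n) = A·(6)^n + \frac{6}{5}.
Apply a(0) = -1: A + \frac{6}{5} = -1 ⇒ A = - \frac{11}{5}.
So a(n) = \frac{6}{5} - \frac{11 \cdot 6^{n}}{5}.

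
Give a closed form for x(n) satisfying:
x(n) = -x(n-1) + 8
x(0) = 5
First-order linear non-homogeneous.
Homogeneous solution: x_h(n) = A·(-1)^n.
Try constant particular solution x_p = K: K = -K + 8 ⇒ K = 4.
General: x(n) = A·(-1)^n + 4.
Apply x(0) = 5: A + 4 = 5 ⇒ A = 1.
So x(n) = \left(-1\right)^{n} + 4.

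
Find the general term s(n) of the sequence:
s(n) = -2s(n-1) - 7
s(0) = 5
First-order linear non-homogeneous.
Homogeneous solution: s_h(n) = A·(-2)^n.
Try constant particular solution s_p = K: K = -2K - 7 ⇒ K = - \frac{7}{3}.
General: s(n) = A·(-2)^n - \frac{7}{3}.
Apply s(0) = 5: A - \frac{7}{3} = 5 ⇒ A = \frac{22}{3}.
So s(n) = \frac{22 \left(-2\right)^{n}}{3} - \frac{7}{3}.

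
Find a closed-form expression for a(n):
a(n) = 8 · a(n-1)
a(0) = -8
Pure geometric recurrence with ratio 8.
By induction a(n) = a(0) · (8)^n = - 8 \cdot 8^{n}.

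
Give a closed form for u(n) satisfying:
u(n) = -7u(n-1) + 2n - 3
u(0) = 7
First-order linear with linear forcing.
Homogeneous solution: u_h(n) = A·(-7)^n.
Try particular u_p(n) = pn + q. Substituting:
  pn + q = -7(p(n-1) + q) + 2n - 3.
Matching the n-coefficient: p = -7p + 2 ⇒ p = \frac{1}{4}.
Matching constants: q = 7p - 7q - 3 ⇒ q = - \frac{5}{32}.
General: u(n) = A·(-7)^n + \frac{n}{4} - \frac{5}{32}.
Apply u(0) = 7: A - \frac{5}{32} = 7 ⇒ A = \frac{229}{32}.
So u(n) = \frac{229 \left(-7\right)^{n}}{32} + \frac{n}{4} - \frac{5}{32}.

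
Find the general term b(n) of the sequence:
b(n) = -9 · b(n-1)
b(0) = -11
Pure geometric recurrence with ratio -9.
By induction b(n) = b(0) · (-9)^n = - 11 \left(-9\right)^{n}.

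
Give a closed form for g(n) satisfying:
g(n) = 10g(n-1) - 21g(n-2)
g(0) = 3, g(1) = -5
Characteristic equation: x² - 10x + 21 = 0, which factors as (x - (7))(x - (3)) = 0.
Roots r₁ = 7, r₂ = 3 (distinct).
General solution: g(n) = A·(7)^n + B·(3)^n.
From g(0) = 3: A + B = 3.
From g(1) = -5: 7A + 3B = -5.
Solving: A = - \frac{7}{2}, B = \frac{13}{2}.
So g(n) = \frac{13 \cdot 3^{n}}{2} - \frac{7 \cdot 7^{n}}{2}.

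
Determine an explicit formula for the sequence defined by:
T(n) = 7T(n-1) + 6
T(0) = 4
First-order linear non-homogeneous.
Homogeneous solution: T_h(n) = A·(7)^n.
Try constant particular solution T_p = K: K = 7K + 6 ⇒ K = -1.
General: T(n) = A·(7)^n - 1.
Apply T(0) = 4: A - 1 = 4 ⇒ A = 5.
So T(n) = 5 \cdot 7^{n} - 1.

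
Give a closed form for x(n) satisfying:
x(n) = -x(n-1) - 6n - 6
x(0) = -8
First-order linear with linear forcing.
Homogeneous solution: x_h(n) = A·(-1)^n.
Try particular x_p(n) = pn + q. Substituting:
  pn + q = -(p(n-1) + q) - 6n - 6.
Matching the n-coefficient: p = -p - 6 ⇒ p = -3.
Matching constants: q = p - q - 6 ⇒ q = - \frac{9}{2}.
General: x(n) = A·(-1)^n - 3 n - \frac{9}{2}.
Apply x(0) = -8: A - \frac{9}{2} = -8 ⇒ A = - \frac{7}{2}.
So x(n) = - \frac{7 \left(-1\right)^{n}}{2} - 3 n - \frac{9}{2}.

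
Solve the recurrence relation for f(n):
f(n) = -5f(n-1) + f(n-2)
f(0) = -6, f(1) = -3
Characteristic equation: x² + 5x - 1 = 0.
Discriminant Δ = (-5)² + 4·(1) = 29.
Roots r₁,₂ = (-5 ± √29)/2, so r₁ = - \frac{5}{2} + \frac{\sqrt{29}}{2}, r₂ = - \frac{\sqrt{29}}{2} - \frac{5}{2}.
General solution: f(n) = A·r₁^n + B·r₂^n.
From the initial conditions, A + B = -6 and r₁A + r₂B = -3.
Since r₁ - r₂ = √29: A = (-3 - (-6)r₂)/√29 = - \frac{18 \sqrt{29}}{29} - 3, and B = -6 - A = -3 + \frac{18 \sqrt{29}}{29}.
So f(n) = \left(- \frac{18 \sqrt{29}}{29} - 3\right)\left(- \frac{5}{2} + \frac{\sqrt{29}}{2}\right)^n + \left(-3 + \frac{18 \sqrt{29}}{29}\right)\left(- \frac{\sqrt{29}}{2} - \frac{5}{2}\right)^n.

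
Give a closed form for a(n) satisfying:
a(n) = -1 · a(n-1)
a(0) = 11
Pure geometric recurrence with ratio -1.
By induction a(n) = a(0) · (-1)^n = 11 \left(-1\right)^{n}.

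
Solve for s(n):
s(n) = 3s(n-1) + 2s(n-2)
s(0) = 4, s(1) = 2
Characteristic equation: x² - 3x - 2 = 0.
Discriminant Δ = (3)² + 4·(2) = 17.
Roots r₁,₂ = (3 ± √17)/2, so r₁ = \frac{3}{2} + \frac{\sqrt{17}}{2}, r₂ = \frac{3}{2} - \frac{\sqrt{17}}{2}.
General solution: s(n) = A·r₁^n + B·r₂^n.
From the initial conditions, A + B = 4 and r₁A + r₂B = 2.
Since r₁ - r₂ = √17: A = (2 - (4)r₂)/√17 = 2 - \frac{4 \sqrt{17}}{17}, and B = 4 - A = \frac{4 \sqrt{17}}{17} + 2.
So s(n) = \left(2 - \frac{4 \sqrt{17}}{17}\right)\left(\frac{3}{2} + \frac{\sqrt{17}}{2}\right)^n + \left(\frac{4 \sqrt{17}}{17} + 2\right)\left(\frac{3}{2} - \frac{\sqrt{17}}{2}\right)^n.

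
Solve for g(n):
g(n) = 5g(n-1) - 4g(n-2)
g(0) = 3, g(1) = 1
Characteristic equation: x² - 5x + 4 = 0, which factors as (x - (4))(x - (1)) = 0.
Roots r₁ = 4, r₂ = 1 (distinct).
General solution: g(n) = A·(4)^n + B·(1)^n.
From g(0) = 3: A + B = 3.
From g(1) = 1: 4A + B = 1.
Solving: A = - \frac{2}{3}, B = \frac{11}{3}.
So g(n) = \frac{11}{3} - \frac{2 \cdot 4^{n}}{3}.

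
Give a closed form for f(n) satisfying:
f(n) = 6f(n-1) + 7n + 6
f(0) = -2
First-order linear with linear forcing.
Homogeneous solution: f_h(n) = A·(6)^n.
Try particular f_p(n) = pn + q. Substituting:
  pn + q = 6(p(n-1) + q) + 7n + 6.
Matching the n-coefficient: p = 6p + 7 ⇒ p = - \frac{7}{5}.
Matching constants: q = -6p + 6q + 6 ⇒ q = - \frac{72}{25}.
General: f(n) = A·(6)^n - \frac{7 n}{5} - \frac{72}{25}.
Apply f(0) = -2: A - \frac{72}{25} = -2 ⇒ A = \frac{22}{25}.
So f(n) = \frac{22 \cdot 6^{n}}{25} - \frac{7 n}{5} - \frac{72}{25}.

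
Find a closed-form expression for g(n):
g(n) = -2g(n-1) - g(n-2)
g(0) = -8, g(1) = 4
Characteristic equation: x² + 2x + 1 = 0, which is (x - (-1))².
Repeated root r = -1.
General solution: g(n) = (A + Bn)·(-1)^n.
From g(0) = -8: A = -8.
From g(1) = 4: (A + B)·(-1) = 4 ⇒ B = 4.
So g(n) = \left(4 n - 8\right) \cdot (-1)^n.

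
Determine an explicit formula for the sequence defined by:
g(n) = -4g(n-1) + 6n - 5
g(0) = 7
First-order linear with linear forcing.
Homogeneous solution: g_h(n) = A·(-4)^n.
Try particular g_p(n) = pn + q. Substituting:
  pn + q = -4(p(n-1) + q) + 6n - 5.
Matching the n-coefficient: p = -4p + 6 ⇒ p = \frac{6}{5}.
Matching constants: q = 4p - 4q - 5 ⇒ q = - \frac{1}{25}.
General: g(n) = A·(-4)^n + \frac{6 n}{5} - \frac{1}{25}.
Apply g(0) = 7: A - \frac{1}{25} = 7 ⇒ A = \frac{176}{25}.
So g(n) = \frac{176 \left(-4\right)^{n}}{25} + \frac{6 n}{5} - \frac{1}{25}.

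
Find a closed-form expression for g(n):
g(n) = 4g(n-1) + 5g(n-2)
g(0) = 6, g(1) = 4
Characteristic equation: x² - 4x - 5 = 0, which factors as (x - (5))(x - (-1)) = 0.
Roots r₁ = 5, r₂ = -1 (distinct).
General solution: g(n) = A·(5)^n + B·(-1)^n.
From g(0) = 6: A + B = 6.
From g(1) = 4: 5A - B = 4.
Solving: A = \frac{5}{3}, B = \frac{13}{3}.
So g(n) = \frac{13 \left(-1\right)^{n}}{3} + \frac{5 \cdot 5^{n}}{3}.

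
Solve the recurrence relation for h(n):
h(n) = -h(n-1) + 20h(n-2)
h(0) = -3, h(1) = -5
Characteristic equation: x² + x - 20 = 0, which factors as (x - (-5))(x - (4)) = 0.
Roots r₁ = -5, r₂ = 4 (distinct).
General solution: h(n) = A·(-5)^n + B·(4)^n.
From h(0) = -3: A + B = -3.
From h(1) = -5: -5A + 4B = -5.
Solving: A = - \frac{7}{9}, B = - \frac{20}{9}.
So h(n) = - \frac{7 \left(-5\right)^{n}}{9} - \frac{20 \cdot 4^{n}}{9}.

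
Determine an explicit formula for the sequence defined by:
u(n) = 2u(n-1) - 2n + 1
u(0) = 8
First-order linear with linear forcing.
Homogeneous solution: u_h(n) = A·(2)^n.
Try particular u_p(n) = pn + q. Substituting:
  pn + q = 2(p(n-1) + q) - 2n + 1.
Matching the n-coefficient: p = 2p - 2 ⇒ p = 2.
Matching constants: q = -2p + 2q + 1 ⇒ q = 3.
General: u(n) = A·(2)^n + 2 n + 3.
Apply u(0) = 8: A + 3 = 8 ⇒ A = 5.
So u(n) = 5 \cdot 2^{n} + 2 n + 3.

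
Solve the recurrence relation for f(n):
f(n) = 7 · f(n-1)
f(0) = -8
Pure geometric recurrence with ratio 7.
By induction f(n) = f(0) · (7)^n = - 8 \cdot 7^{n}.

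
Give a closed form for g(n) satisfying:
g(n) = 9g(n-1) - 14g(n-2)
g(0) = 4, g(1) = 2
Characteristic equation: x² - 9x + 14 = 0, which factors as (x - (2))(x - (7)) = 0.
Roots r₁ = 2, r₂ = 7 (distinct).
General solution: g(n) = A·(2)^n + B·(7)^n.
From g(0) = 4: A + B = 4.
From g(1) = 2: 2A + 7B = 2.
Solving: A = \frac{26}{5}, B = - \frac{6}{5}.
So g(n) = \frac{26 \cdot 2^{n}}{5} - \frac{6 \cdot 7^{n}}{5}.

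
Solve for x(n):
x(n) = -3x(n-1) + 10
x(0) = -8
First-order linear non-homogeneous.
Homogeneous solution: x_h(n) = A·(-3)^n.
Try constant particular solution x_p = K: K = -3K + 10 ⇒ K = \frac{5}{2}.
General: x(n) = A·(-3)^n + \frac{5}{2}.
Apply x(0) = -8: A + \frac{5}{2} = -8 ⇒ A = - \frac{21}{2}.
So x(n) = \frac{5}{2} - \frac{21 \left(-3\right)^{n}}{2}.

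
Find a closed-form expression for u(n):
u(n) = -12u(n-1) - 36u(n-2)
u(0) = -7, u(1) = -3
Characteristic equation: x² + 12x + 36 = 0, which is (x - (-6))².
Repeated root r = -6.
General solution: u(n) = (A + Bn)·(-6)^n.
From u(0) = -7: A = -7.
From u(1) = -3: (A + B)·(-6) = -3 ⇒ B = \frac{15}{2}.
So u(n) = \left(\frac{15 n}{2} - 7\right) \cdot (-6)^n.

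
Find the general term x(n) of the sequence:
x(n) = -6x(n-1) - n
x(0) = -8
First-order linear with linear forcing.
Homogeneous solution: x_h(n) = A·(-6)^n.
Try particular x_p(n) = pn + q. Substituting:
  pn + q = -6(p(n-1) + q) - n.
Matching the n-coefficient: p = -6p - 1 ⇒ p = - \frac{1}{7}.
Matching constants: q = 6p - 6q ⇒ q = - \frac{6}{49}.
General: x(n) = A·(-6)^n - \frac{n}{7} - \frac{6}{49}.
Apply x(0) = -8: A - \frac{6}{49} = -8 ⇒ A = - \frac{386}{49}.
So x(n) = - \frac{386 \left(-6\right)^{n}}{49} - \frac{n}{7} - \frac{6}{49}.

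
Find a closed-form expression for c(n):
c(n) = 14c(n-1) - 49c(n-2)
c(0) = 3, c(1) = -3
Characteristic equation: x² - 14x + 49 = 0, which is (x - (7))².
Repeated root r = 7.
General solution: c(n) = (A + Bn)·(7)^n.
From c(0) = 3: A = 3.
From c(1) = -3: (A + B)·(7) = -3 ⇒ B = - \frac{24}{7}.
So c(n) = \left(3 - \frac{24 n}{7}\right) \cdot (7)^n.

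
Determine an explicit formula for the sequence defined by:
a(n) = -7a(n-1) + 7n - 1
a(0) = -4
First-order linear with linear forcing.
Homogeneous solution: a_h(n) = A·(-7)^n.
Try particular a_p(n) = pn + q. Substituting:
  pn + q = -7(p(n-1) + q) + 7n - 1.
Matching the n-coefficient: p = -7p + 7 ⇒ p = \frac{7}{8}.
Matching constants: q = 7p - 7q - 1 ⇒ q = \frac{41}{64}.
General: a(n) = A·(-7)^n + \frac{7 n}{8} + \frac{41}{64}.
Apply a(0) = -4: A + \frac{41}{64} = -4 ⇒ A = - \frac{297}{64}.
So a(n) = - \frac{297 \left(-7\right)^{n}}{64} + \frac{7 n}{8} + \frac{41}{64}.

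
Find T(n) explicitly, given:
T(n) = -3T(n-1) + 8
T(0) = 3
First-order linear non-homogeneous.
Homogeneous solution: T_h(n) = A·(-3)^n.
Try constant particular solution T_p = K: K = -3K + 8 ⇒ K = 2.
General: T(n) = A·(-3)^n + 2.
Apply T(0) = 3: A + 2 = 3 ⇒ A = 1.
So T(n) = \left(-3\right)^{n} + 2.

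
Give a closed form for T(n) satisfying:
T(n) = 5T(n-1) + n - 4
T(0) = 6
First-order linear with linear forcing.
Homogeneous solution: T_h(n) = A·(5)^n.
Try particular T_p(n) = pn + q. Substituting:
  pn + q = 5(p(n-1) + q) + n - 4.
Matching the n-coefficient: p = 5p + 1 ⇒ p = - \frac{1}{4}.
Matching constants: q = -5p + 5q - 4 ⇒ q = \frac{11}{16}.
General: T(n) = A·(5)^n - \frac{n}{4} + \frac{11}{16}.
Apply T(0) = 6: A + \frac{11}{16} = 6 ⇒ A = \frac{85}{16}.
So T(n) = \frac{85 \cdot 5^{n}}{16} - \frac{n}{4} + \frac{11}{16}.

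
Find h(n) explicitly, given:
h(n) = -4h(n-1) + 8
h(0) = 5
First-order linear non-homogeneous.
Homogeneous solution: h_h(n) = A·(-4)^n.
Try constant particular solution h_p = K: K = -4K + 8 ⇒ K = \frac{8}{5}.
General: h(n) = A·(-4)^n + \frac{8}{5}.
Apply h(0) = 5: A + \frac{8}{5} = 5 ⇒ A = \frac{17}{5}.
So h(n) = \frac{17 \left(-4\right)^{n}}{5} + \frac{8}{5}.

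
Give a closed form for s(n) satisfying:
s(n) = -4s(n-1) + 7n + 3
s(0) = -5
First-order linear with linear forcing.
Homogeneous solution: s_h(n) = A·(-4)^n.
Try particular s_p(n) = pn + q. Substituting:
  pn + q = -4(p(n-1) + q) + 7n + 3.
Matching the n-coefficient: p = -4p + 7 ⇒ p = \frac{7}{5}.
Matching constants: q = 4p - 4q + 3 ⇒ q = \frac{43}{25}.
General: s(n) = A·(-4)^n + \frac{7 n}{5} + \frac{43}{25}.
Apply s(0) = -5: A + \frac{43}{25} = -5 ⇒ A = - \frac{168}{25}.
So s(n) = - \frac{168 \left(-4\right)^{n}}{25} + \frac{7 n}{5} + \frac{43}{25}.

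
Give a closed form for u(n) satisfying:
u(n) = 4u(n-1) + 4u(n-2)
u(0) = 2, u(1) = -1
Characteristic equation: x² - 4x - 4 = 0.
Discriminant Δ = (4)² + 4·(4) = 32.
Roots r₁,₂ = (4 ± √32)/2, so r₁ = 2 + 2 \sqrt{2}, r₂ = 2 - 2 \sqrt{2}.
General solution: u(n) = A·r₁^n + B·r₂^n.
From the initial conditions, A + B = 2 and r₁A + r₂B = -1.
Since r₁ - r₂ = √32: A = (-1 - (2)r₂)/√32 = 1 - \frac{5 \sqrt{2}}{8}, and B = 2 - A = \frac{5 \sqrt{2}}{8} + 1.
So u(n) = \left(1 - \frac{5 \sqrt{2}}{8}\right)\left(2 + 2 \sqrt{2}\right)^n + \left(\frac{5 \sqrt{2}}{8} + 1\right)\left(2 - 2 \sqrt{2}\right)^n.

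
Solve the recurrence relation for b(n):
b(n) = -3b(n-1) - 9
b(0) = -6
First-order linear non-homogeneous.
Homogeneous solution: b_h(n) = A·(-3)^n.
Try constant particular solution b_p = K: K = -3K - 9 ⇒ K = - \frac{9}{4}.
General: b(n) = A·(-3)^n - \frac{9}{4}.
Apply b(0) = -6: A - \frac{9}{4} = -6 ⇒ A = - \frac{15}{4}.
So b(n) = - \frac{15 \left(-3\right)^{n}}{4} - \frac{9}{4}.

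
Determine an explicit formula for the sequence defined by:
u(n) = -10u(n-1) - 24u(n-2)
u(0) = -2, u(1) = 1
Characteristic equation: x² + 10x + 24 = 0, which factors as (x - (-6))(x - (-4)) = 0.
Roots r₁ = -6, r₂ = -4 (distinct).
General solution: u(n) = A·(-6)^n + B·(-4)^n.
From u(0) = -2: A + B = -2.
From u(1) = 1: -6A - 4B = 1.
Solving: A = \frac{7}{2}, B = - \frac{11}{2}.
So u(n) = - \frac{11 \left(-4\right)^{n}}{2} + \frac{7 \left(-6\right)^{n}}{2}.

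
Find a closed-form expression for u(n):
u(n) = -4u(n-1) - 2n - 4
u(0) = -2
First-order linear with linear forcing.
Homogeneous solution: u_h(n) = A·(-4)^n.
Try particular u_p(n) = pn + q. Substituting:
  pn + q = -4(p(n-1) + q) - 2n - 4.
Matching the n-coefficient: p = -4p - 2 ⇒ p = - \frac{2}{5}.
Matching constants: q = 4p - 4q - 4 ⇒ q = - \frac{28}{25}.
General: u(n) = A·(-4)^n - \frac{2 n}{5} - \frac{28}{25}.
Apply u(0) = -2: A - \frac{28}{25} = -2 ⇒ A = - \frac{22}{25}.
So u(n) = - \frac{22 \left(-4\right)^{n}}{25} - \frac{2 n}{5} - \frac{28}{25}.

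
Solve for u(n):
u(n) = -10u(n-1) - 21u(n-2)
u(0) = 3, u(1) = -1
Characteristic equation: x² + 10x + 21 = 0, which factors as (x - (-3))(x - (-7)) = 0.
Roots r₁ = -3, r₂ = -7 (distinct).
General solution: u(n) = A·(-3)^n + B·(-7)^n.
From u(0) = 3: A + B = 3.
From u(1) = -1: -3A - 7B = -1.
Solving: A = 5, B = -2.
So u(n) = 5 \left(-3\right)^{n} - 2 \left(-7\right)^{n}.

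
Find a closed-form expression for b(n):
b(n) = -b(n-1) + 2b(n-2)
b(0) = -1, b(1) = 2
Characteristic equation: x² + x - 2 = 0, which factors as (x - (-2))(x - (1)) = 0.
Roots r₁ = -2, r₂ = 1 (distinct).
General solution: b(n) = A·(-2)^n + B·(1)^n.
From b(0) = -1: A + B = -1.
From b(1) = 2: -2A + B = 2.
Solving: A = -1, B = 0.
So b(n) = - \left(-2\right)^{n}.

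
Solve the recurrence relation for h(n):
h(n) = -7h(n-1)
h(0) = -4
This is a homogeneous first-order recurrence with ratio -7.
By induction h(n) = h(0) · (-7)^n = - 4 \left(-7\right)^{n}.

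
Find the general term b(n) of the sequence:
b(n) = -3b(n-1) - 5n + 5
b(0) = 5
First-order linear with linear forcing.
Homogeneous solution: b_h(n) = A·(-3)^n.
Try particular b_p(n) = pn + q. Substituting:
  pn + q = -3(p(n-1) + q) - 5n + 5.
Matching the n-coefficient: p = -3p - 5 ⇒ p = - \frac{5}{4}.
Matching constants: q = 3p - 3q + 5 ⇒ q = \frac{5}{16}.
General: b(n) = A·(-3)^n - \frac{5 n}{4} + \frac{5}{16}.
Apply b(0) = 5: A + \frac{5}{16} = 5 ⇒ A = \frac{75}{16}.
So b(n) = \frac{75 \left(-3\right)^{n}}{16} - \frac{5 n}{4} + \frac{5}{16}.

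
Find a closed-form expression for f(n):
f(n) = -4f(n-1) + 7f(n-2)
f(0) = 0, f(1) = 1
Characteristic equation: x² + 4x - 7 = 0.
Discriminant Δ = (-4)² + 4·(7) = 44.
Roots r₁,₂ = (-4 ± √44)/2, so r₁ = -2 + \sqrt{11}, r₂ = - \sqrt{11} - 2.
General solution: f(n) = A·r₁^n + B·r₂^n.
From the initial conditions, A + B = 0 and r₁A + r₂B = 1.
Since r₁ - r₂ = √44: A = (1 - (0)r₂)/√44 = \frac{\sqrt{11}}{22}, and B = 0 - A = - \frac{\sqrt{11}}{22}.
So f(n) = \left(\frac{\sqrt{11}}{22}\right)\left(-2 + \sqrt{11}\right)^n + \left(- \frac{\sqrt{11}}{22}\right)\left(- \sqrt{11} - 2\right)^n.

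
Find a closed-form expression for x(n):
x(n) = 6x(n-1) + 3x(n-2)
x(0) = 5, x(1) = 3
Characteristic equation: x² - 6x - 3 = 0.
Discriminant Δ = (6)² + 4·(3) = 48.
Roots r₁,₂ = (6 ± √48)/2, so r₁ = 3 + 2 \sqrt{3}, r₂ = 3 - 2 \sqrt{3}.
General solution: x(n) = A·r₁^n + B·r₂^n.
From the initial conditions, A + B = 5 and r₁A + r₂B = 3.
Since r₁ - r₂ = √48: A = (3 - (5)r₂)/√48 = \frac{5}{2} - \sqrt{3}, and B = 5 - A = \sqrt{3} + \frac{5}{2}.
So x(n) = \left(\frac{5}{2} - \sqrt{3}\right)\left(3 + 2 \sqrt{3}\right)^n + \left(\sqrt{3} + \frac{5}{2}\right)\left(3 - 2 \sqrt{3}\right)^n.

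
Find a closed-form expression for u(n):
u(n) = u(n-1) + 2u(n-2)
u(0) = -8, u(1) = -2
Characteristic equation: x² - x - 2 = 0, which factors as (x - (-1))(x - (2)) = 0.
Roots r₁ = -1, r₂ = 2 (distinct).
General solution: u(n) = A·(-1)^n + B·(2)^n.
From u(0) = -8: A + B = -8.
From u(1) = -2: -A + 2B = -2.
Solving: A = - \frac{14}{3}, B = - \frac{10}{3}.
So u(n) = - \frac{14 \left(-1\right)^{n}}{3} - \frac{10 \cdot 2^{n}}{3}.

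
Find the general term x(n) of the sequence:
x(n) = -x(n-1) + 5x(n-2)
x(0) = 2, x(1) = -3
Characteristic equation: x² + x - 5 = 0.
Discriminant Δ = (-1)² + 4·(5) = 21.
Roots r₁,₂ = (-1 ± √21)/2, so r₁ = - \frac{1}{2} + \frac{\sqrt{21}}{2}, r₂ = - \frac{\sqrt{21}}{2} - \frac{1}{2}.
General solution: x(n) = A·r₁^n + B·r₂^n.
From the initial conditions, A + B = 2 and r₁A + r₂B = -3.
Since r₁ - r₂ = √21: A = (-3 - (2)r₂)/√21 = 1 - \frac{2 \sqrt{21}}{21}, and B = 2 - A = \frac{2 \sqrt{21}}{21} + 1.
So x(n) = \left(1 - \frac{2 \sqrt{21}}{21}\right)\left(- \frac{1}{2} + \frac{\sqrt{21}}{2}\right)^n + \left(\frac{2 \sqrt{21}}{21} + 1\right)\left(- \frac{\sqrt{21}}{2} - \frac{1}{2}\right)^n.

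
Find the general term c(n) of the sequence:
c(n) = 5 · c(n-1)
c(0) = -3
Pure geometric recurrence with ratio 5.
By induction c(n) = c(0) · (5)^n = - 3 \cdot 5^{n}.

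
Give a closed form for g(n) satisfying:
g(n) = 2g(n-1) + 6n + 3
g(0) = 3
First-order linear with linear forcing.
Homogeneous solution: g_h(n) = A·(2)^n.
Try particular g_p(n) = pn + q. Substituting:
  pn + q = 2(p(n-1) + q) + 6n + 3.
Matching the n-coefficient: p = 2p + 6 ⇒ p = -6.
Matching constants: q = -2p + 2q + 3 ⇒ q = -15.
General: g(n) = A·(2)^n - 6 n - 15.
Apply g(0) = 3: A - 15 = 3 ⇒ A = 18.
So g(n) = 18 \cdot 2^{n} - 6 n - 15.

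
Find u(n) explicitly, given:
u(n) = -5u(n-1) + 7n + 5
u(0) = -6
First-order linear with linear forcing.
Homogeneous solution: u_h(n) = A·(-5)^n.
Try particular u_p(n) = pn + q. Substituting:
  pn + q = -5(p(n-1) + q) + 7n + 5.
Matching the n-coefficient: p = -5p + 7 ⇒ p = \frac{7}{6}.
Matching constants: q = 5p - 5q + 5 ⇒ q = \frac{65}{36}.
General: u(n) = A·(-5)^n + \frac{7 n}{6} + \frac{65}{36}.
Apply u(0) = -6: A + \frac{65}{36} = -6 ⇒ A = - \frac{281}{36}.
So u(n) = - \frac{281 \left(-5\right)^{n}}{36} + \frac{7 n}{6} + \frac{65}{36}.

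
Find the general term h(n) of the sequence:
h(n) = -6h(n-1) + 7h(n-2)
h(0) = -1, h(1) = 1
Characteristic equation: x² + 6x - 7 = 0, which factors as (x - (1))(x - (-7)) = 0.
Roots r₁ = 1, r₂ = -7 (distinct).
General solution: h(n) = A·(1)^n + B·(-7)^n.
From h(0) = -1: A + B = -1.
From h(1) = 1: A - 7B = 1.
Solving: A = - \frac{3}{4}, B = - \frac{1}{4}.
So h(n) = - \frac{\left(-7\right)^{n}}{4} - \frac{3}{4}.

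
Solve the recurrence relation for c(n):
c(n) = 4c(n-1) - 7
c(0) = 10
First-order linear non-homogeneous.
Homogeneous solution: c_h(n) = A·(4)^n.
Try constant particular solution c_p = K: K = 4K - 7 ⇒ K = \frac{7}{3}.
General: c(n) = A·(4)^n + \frac{7}{3}.
Apply c(0) = 10: A + \frac{7}{3} = 10 ⇒ A = \frac{23}{3}.
So c(n) = \frac{23 \cdot 4^{n}}{3} + \frac{7}{3}.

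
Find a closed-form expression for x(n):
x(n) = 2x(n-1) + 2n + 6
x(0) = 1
First-order linear with linear forcing.
Homogeneous solution: x_h(n) = A·(2)^n.
Try particular x_p(n) = pn + q. Substituting:
  pn + q = 2(p(n-1) + q) + 2n + 6.
Matching the n-coefficient: p = 2p + 2 ⇒ p = -2.
Matching constants: q = -2p + 2q + 6 ⇒ q = -10.
General: x(n) = A·(2)^n - 2 n - 10.
Apply x(0) = 1: A - 10 = 1 ⇒ A = 11.
So x(n) = 11 \cdot 2^{n} - 2 n - 10.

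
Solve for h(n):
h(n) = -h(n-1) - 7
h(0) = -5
First-order linear non-homogeneous.
Homogeneous solution: h_h(n) = A·(-1)^n.
Try constant particular solution h_p = K: K = -K - 7 ⇒ K = - \frac{7}{2}.
General: h(n) = A·(-1)^n - \frac{7}{2}.
Apply h(0) = -5: A - \frac{7}{2} = -5 ⇒ A = - \frac{3}{2}.
So h(n) = - \frac{3 \left(-1\right)^{n}}{2} - \frac{7}{2}.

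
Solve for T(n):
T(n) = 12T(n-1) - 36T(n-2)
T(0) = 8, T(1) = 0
Characteristic equation: x² - 12x + 36 = 0, which is (x - (6))².
Repeated root r = 6.
General solution: T(n) = (A + Bn)·(6)^n.
From T(0) = 8: A = 8.
From T(1) = 0: (A + B)·(6) = 0 ⇒ B = -8.
So T(n) = \left(8 - 8 n\right) \cdot (6)^n.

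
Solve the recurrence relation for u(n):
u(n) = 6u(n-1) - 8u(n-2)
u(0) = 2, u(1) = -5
Characteristic equation: x² - 6x + 8 = 0, which factors as (x - (4))(x - (2)) = 0.
Roots r₁ = 4, r₂ = 2 (distinct).
General solution: u(n) = A·(4)^n + B·(2)^n.
From u(0) = 2: A + B = 2.
From u(1) = -5: 4A + 2B = -5.
Solving: A = - \frac{9}{2}, B = \frac{13}{2}.
So u(n) = \frac{13 \cdot 2^{n}}{2} - \frac{9 \cdot 4^{n}}{2}.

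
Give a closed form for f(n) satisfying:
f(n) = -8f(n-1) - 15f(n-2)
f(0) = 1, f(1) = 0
Characteristic equation: x² + 8x + 15 = 0, which factors as (x - (-5))(x - (-3)) = 0.
Roots r₁ = -5, r₂ = -3 (distinct).
General solution: f(n) = A·(-5)^n + B·(-3)^n.
From f(0) = 1: A + B = 1.
From f(1) = 0: -5A - 3B = 0.
Solving: A = - \frac{3}{2}, B = \frac{5}{2}.
So f(n) = \frac{5 \left(-3\right)^{n}}{2} - \frac{3 \left(-5\right)^{n}}{2}.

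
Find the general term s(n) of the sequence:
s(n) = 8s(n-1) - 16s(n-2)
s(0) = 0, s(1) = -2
Characteristic equation: x² - 8x + 16 = 0, which is (x - (4))².
Repeated root r = 4.
General solution: s(n) = (A + Bn)·(4)^n.
From s(0) = 0: A = 0.
From s(1) = -2: (A + B)·(4) = -2 ⇒ B = - \frac{1}{2}.
So s(n) = \left(- \frac{n}{2}\right) \cdot (4)^n.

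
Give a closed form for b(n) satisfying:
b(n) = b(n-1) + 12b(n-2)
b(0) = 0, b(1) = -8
Characteristic equation: x² - x - 12 = 0, which factors as (x - (-3))(x - (4)) = 0.
Roots r₁ = -3, r₂ = 4 (distinct).
General solution: b(n) = A·(-3)^n + B·(4)^n.
From b(0) = 0: A + B = 0.
From b(1) = -8: -3A + 4B = -8.
Solving: A = \frac{8}{7}, B = - \frac{8}{7}.
So b(n) = \frac{8 \left(-3\right)^{n}}{7} - \frac{8 \cdot 4^{n}}{7}.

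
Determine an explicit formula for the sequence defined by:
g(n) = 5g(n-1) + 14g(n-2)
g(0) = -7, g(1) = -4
Characteristic equation: x² - 5x - 14 = 0, which factors as (x - (-2))(x - (7)) = 0.
Roots r₁ = -2, r₂ = 7 (distinct).
General solution: g(n) = A·(-2)^n + B·(7)^n.
From g(0) = -7: A + B = -7.
From g(1) = -4: -2A + 7B = -4.
Solving: A = -5, B = -2.
So g(n) = - 5 \left(-2\right)^{n} - 2 \cdot 7^{n}.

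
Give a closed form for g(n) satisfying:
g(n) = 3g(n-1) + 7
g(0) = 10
First-order linear non-homogeneous.
Homogeneous solution: g_h(n) = A·(3)^n.
Try constant particular solution g_p = K: K = 3K + 7 ⇒ K = - \frac{7}{2}.
General: g(n) = A·(3)^n - \frac{7}{2}.
Apply g(0) = 10: A - \frac{7}{2} = 10 ⇒ A = \frac{27}{2}.
So g(n) = \frac{27 \cdot 3^{n}}{2} - \frac{7}{2}.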